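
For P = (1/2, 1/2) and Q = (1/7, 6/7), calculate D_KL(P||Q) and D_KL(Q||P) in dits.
D_KL(P||Q) = 0.1550, D_KL(Q||P) = 0.1229

KL divergence is not symmetric: D_KL(P||Q) ≠ D_KL(Q||P) in general.

D_KL(P||Q) = 0.1550 dits
D_KL(Q||P) = 0.1229 dits

No, they are not equal!

This asymmetry is why KL divergence is not a true distance metric.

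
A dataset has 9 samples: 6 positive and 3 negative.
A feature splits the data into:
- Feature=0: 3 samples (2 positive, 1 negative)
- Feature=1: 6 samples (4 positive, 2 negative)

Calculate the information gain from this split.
0.0000 bits

Information Gain = H(Y) - H(Y|Feature)

Before split:
P(positive) = 6/9 = 0.6667
H(Y) = 0.9183 bits

After split:
Feature=0: H = 0.9183 bits (weight = 3/9)
Feature=1: H = 0.9183 bits (weight = 6/9)
H(Y|Feature) = (3/9)×0.9183 + (6/9)×0.9183 = 0.9183 bits

Information Gain = 0.9183 - 0.9183 = 0.0000 bits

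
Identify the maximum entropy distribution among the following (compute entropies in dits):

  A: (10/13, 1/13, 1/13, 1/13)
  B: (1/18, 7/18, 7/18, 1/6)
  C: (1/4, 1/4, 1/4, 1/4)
C

For a discrete distribution over n outcomes, entropy is maximized by the uniform distribution.

Computing entropies:
H(A) = 0.3447 dits
H(B) = 0.5185 dits
H(C) = 0.6021 dits

The uniform distribution (where all probabilities equal 1/4) achieves the maximum entropy of log_10(4) = 0.6021 dits.

Distribution C has the highest entropy.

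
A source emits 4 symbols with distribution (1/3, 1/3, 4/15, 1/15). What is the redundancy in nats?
0.1209 nats

Redundancy measures how far a source is from maximum entropy:
R = H_max - H(X)

Maximum entropy for 4 symbols: H_max = log_e(4) = 1.3863 nats
Actual entropy: H(X) = 1.2654 nats
Redundancy: R = 1.3863 - 1.2654 = 0.1209 nats

This redundancy represents potential for compression: the source could be compressed by 0.1209 nats per symbol.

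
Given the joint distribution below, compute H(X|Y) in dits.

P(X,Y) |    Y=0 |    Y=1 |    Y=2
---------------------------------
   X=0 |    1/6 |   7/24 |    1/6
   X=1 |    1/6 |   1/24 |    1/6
0.2552 dits

Using the chain rule: H(X|Y) = H(X,Y) - H(Y)

First, compute H(X,Y) = 0.7324 dits

Marginal P(Y) = (1/3, 1/3, 1/3)
H(Y) = 0.4771 dits

H(X|Y) = H(X,Y) - H(Y) = 0.7324 - 0.4771 = 0.2552 dits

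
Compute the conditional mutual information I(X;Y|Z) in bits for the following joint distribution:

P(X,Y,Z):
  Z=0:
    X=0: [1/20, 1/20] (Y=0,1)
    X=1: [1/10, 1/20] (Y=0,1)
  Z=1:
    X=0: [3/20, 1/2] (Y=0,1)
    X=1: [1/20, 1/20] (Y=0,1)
0.0259 bits

Conditional mutual information: I(X;Y|Z) = H(X|Z) + H(Y|Z) - H(X,Y|Z)

H(Z) = 0.8113
H(X,Z) = 1.4789 → H(X|Z) = 0.6676
H(Y,Z) = 1.6815 → H(Y|Z) = 0.8702
H(X,Y,Z) = 2.3232 → H(X,Y|Z) = 1.5119

I(X;Y|Z) = 0.6676 + 0.8702 - 1.5119 = 0.0259 bits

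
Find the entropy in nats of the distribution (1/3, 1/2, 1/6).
1.0114 nats

Shannon entropy is H(X) = -Σ p(x) log p(x).

For P = (1/3, 1/2, 1/6):
H = -1/3 × log_e(1/3) -1/2 × log_e(1/2) -1/6 × log_e(1/6)
H = 1.0114 nats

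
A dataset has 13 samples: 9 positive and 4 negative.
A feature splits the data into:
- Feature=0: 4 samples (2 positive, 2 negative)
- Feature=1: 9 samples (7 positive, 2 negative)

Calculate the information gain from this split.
0.0537 bits

Information Gain = H(Y) - H(Y|Feature)

Before split:
P(positive) = 9/13 = 0.6923
H(Y) = 0.8905 bits

After split:
Feature=0: H = 1.0000 bits (weight = 4/13)
Feature=1: H = 0.7642 bits (weight = 9/13)
H(Y|Feature) = (4/13)×1.0000 + (9/13)×0.7642 = 0.8368 bits

Information Gain = 0.8905 - 0.8368 = 0.0537 bits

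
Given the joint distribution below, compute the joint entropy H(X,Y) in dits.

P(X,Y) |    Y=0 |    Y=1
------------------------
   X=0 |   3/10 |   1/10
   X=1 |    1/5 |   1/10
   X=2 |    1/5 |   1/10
0.7365 dits

Joint entropy is H(X,Y) = -Σ_{x,y} p(x,y) log p(x,y).

Summing over all non-zero entries:
H(X,Y) = -[3/10·log_10(3/10) + 1/10·log_10(1/10) + 1/5·log_10(1/5) + 1/10·log_10(1/10) + 1/5·log_10(1/5) + 1/10·log_10(1/10)]
H(X,Y) = 0.7365 dits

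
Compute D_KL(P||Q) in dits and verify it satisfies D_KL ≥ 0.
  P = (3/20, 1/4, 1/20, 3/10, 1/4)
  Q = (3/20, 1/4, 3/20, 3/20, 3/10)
0.0467 dits

KL divergence satisfies the Gibbs inequality: D_KL(P||Q) ≥ 0 for all distributions P, Q.

D_KL(P||Q) = Σ p(x) log(p(x)/q(x))
Term by term:
  x=0: 3/20 × log_10[(3/20)/(3/20)] = 0.0000
  x=1: 1/4 × log_10[(1/4)/(1/4)] = 0.0000
  x=2: 1/20 × log_10[(1/20)/(3/20)] = -0.0239
  x=3: 3/10 × log_10[(3/10)/(3/20)] = 0.0903
  x=4: 1/4 × log_10[(1/4)/(3/10)] = -0.0198
D_KL(P||Q) = 0.0467 dits

D_KL(P||Q) = 0.0467 ≥ 0 ✓

This non-negativity is a fundamental property: relative entropy cannot be negative because it measures how different Q is from P.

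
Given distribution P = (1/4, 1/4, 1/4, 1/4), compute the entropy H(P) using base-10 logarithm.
0.6021 dits

Shannon entropy is H(X) = -Σ p(x) log p(x).

For P = (1/4, 1/4, 1/4, 1/4):
H = -1/4 × log_10(1/4) -1/4 × log_10(1/4) -1/4 × log_10(1/4) -1/4 × log_10(1/4)
H = 0.6021 dits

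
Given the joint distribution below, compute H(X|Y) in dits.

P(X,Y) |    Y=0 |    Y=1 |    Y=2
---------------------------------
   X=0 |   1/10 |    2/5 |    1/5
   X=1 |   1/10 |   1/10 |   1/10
0.2518 dits

Using the chain rule: H(X|Y) = H(X,Y) - H(Y)

First, compute H(X,Y) = 0.6990 dits

Marginal P(Y) = (1/5, 1/2, 3/10)
H(Y) = 0.4472 dits

H(X|Y) = H(X,Y) - H(Y) = 0.6990 - 0.4472 = 0.2518 dits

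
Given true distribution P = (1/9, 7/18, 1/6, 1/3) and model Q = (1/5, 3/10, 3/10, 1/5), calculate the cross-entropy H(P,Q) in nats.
1.3842 nats

Cross-entropy: H(P,Q) = -Σ p(x) log q(x)

Alternatively: H(P,Q) = H(P) + D_KL(P||Q)
H(P) = 1.2763 nats
D_KL(P||Q) = 0.1079 nats

H(P,Q) = 1.2763 + 0.1079 = 1.3842 nats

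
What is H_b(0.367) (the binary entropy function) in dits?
0.2855 dits

The binary entropy function is:
H(p) = -p log(p) - (1-p) log(1-p)

H(0.367) = -0.367 × log_10(0.367) - 0.633 × log_10(0.633)
H(0.367) = 0.2855 dits

Note: Binary entropy is maximized at p=0.5 (H=1 bit) and minimized at p=0 or p=1 (H=0).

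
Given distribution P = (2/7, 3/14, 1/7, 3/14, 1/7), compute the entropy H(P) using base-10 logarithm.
0.6836 dits

Shannon entropy is H(X) = -Σ p(x) log p(x).

For P = (2/7, 3/14, 1/7, 3/14, 1/7):
H = -2/7 × log_10(2/7) -3/14 × log_10(3/14) -1/7 × log_10(1/7) -3/14 × log_10(3/14) -1/7 × log_10(1/7)
H = 0.6836 dits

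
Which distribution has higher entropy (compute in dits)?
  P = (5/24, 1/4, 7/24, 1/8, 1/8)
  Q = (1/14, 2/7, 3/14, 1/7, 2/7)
P

Computing entropies in dits:
H(P) = 0.6743
H(Q) = 0.6568

Distribution P has higher entropy.

Intuition: The distribution closer to uniform (more spread out) has higher entropy.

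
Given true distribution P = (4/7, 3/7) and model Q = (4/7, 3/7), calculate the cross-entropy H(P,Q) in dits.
0.2966 dits

Cross-entropy: H(P,Q) = -Σ p(x) log q(x)

Alternatively: H(P,Q) = H(P) + D_KL(P||Q)
H(P) = 0.2966 dits
D_KL(P||Q) = 0.0000 dits

H(P,Q) = 0.2966 + 0.0000 = 0.2966 dits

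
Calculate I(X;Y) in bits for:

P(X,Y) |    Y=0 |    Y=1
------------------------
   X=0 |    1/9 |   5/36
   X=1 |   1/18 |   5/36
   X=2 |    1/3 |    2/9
0.0450 bits

Mutual information: I(X;Y) = H(X) + H(Y) - H(X,Y)

Marginals:
P(X) = (1/4, 7/36, 5/9), H(X) = 1.4305 bits
P(Y) = (1/2, 1/2), H(Y) = 1.0000 bits

Joint entropy: H(X,Y) = 2.3855 bits

I(X;Y) = 1.4305 + 1.0000 - 2.3855 = 0.0450 bits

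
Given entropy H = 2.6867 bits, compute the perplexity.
6.4384

Perplexity is 2^H (or exp(H) for natural log).

H = 2.6867 bits
Perplexity = 2^2.6867 = 6.4384

Interpretation: The model's uncertainty is equivalent to choosing uniformly among 6.4 options.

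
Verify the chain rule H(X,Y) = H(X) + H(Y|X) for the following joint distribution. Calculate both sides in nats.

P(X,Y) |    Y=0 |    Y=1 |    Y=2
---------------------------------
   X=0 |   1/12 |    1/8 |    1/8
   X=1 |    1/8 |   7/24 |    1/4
H(X,Y) = 1.6928, H(X) = 0.6365, H(Y|X) = 1.0563 (all in nats)

Chain rule: H(X,Y) = H(X) + H(Y|X)

Left side — joint entropy directly:
H(X,Y) = -Σ p(x,y) log p(x,y) = 1.6928 nats

Right side — compute H(Y|X) from the conditional distributions:
P(X) = (1/3, 2/3), so H(X) = 0.6365 nats
H(Y|X) = Σ_x P(X=x) · H(Y|X=x):
  P(Y|X=0) = (1/4, 3/8, 3/8), H(Y|X=0) = 1.0822, weight P(X=0) = 1/3
  P(Y|X=1) = (3/16, 7/16, 3/8), H(Y|X=1) = 1.0434, weight P(X=1) = 2/3
H(Y|X) = 1.0563 nats

H(X) + H(Y|X) = 0.6365 + 1.0563 = 1.6928 nats

Both sides equal 1.6928 nats. ✓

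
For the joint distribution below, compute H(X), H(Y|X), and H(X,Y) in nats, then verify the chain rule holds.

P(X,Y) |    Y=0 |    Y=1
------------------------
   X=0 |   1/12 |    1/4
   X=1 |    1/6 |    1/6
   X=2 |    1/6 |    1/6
H(X,Y) = 1.7482, H(X) = 1.0986, H(Y|X) = 0.6495 (all in nats)

Chain rule: H(X,Y) = H(X) + H(Y|X)

Left side — joint entropy directly:
H(X,Y) = -Σ p(x,y) log p(x,y) = 1.7482 nats

Right side — compute H(Y|X) from the conditional distributions:
P(X) = (1/3, 1/3, 1/3), so H(X) = 1.0986 nats
H(Y|X) = Σ_x P(X=x) · H(Y|X=x):
  P(Y|X=0) = (1/4, 3/4), H(Y|X=0) = 0.5623, weight P(X=0) = 1/3
  P(Y|X=1) = (1/2, 1/2), H(Y|X=1) = 0.6931, weight P(X=1) = 1/3
  P(Y|X=2) = (1/2, 1/2), H(Y|X=2) = 0.6931, weight P(X=2) = 1/3
H(Y|X) = 0.6495 nats

H(X) + H(Y|X) = 1.0986 + 0.6495 = 1.7482 nats

Both sides equal 1.7482 nats. ✓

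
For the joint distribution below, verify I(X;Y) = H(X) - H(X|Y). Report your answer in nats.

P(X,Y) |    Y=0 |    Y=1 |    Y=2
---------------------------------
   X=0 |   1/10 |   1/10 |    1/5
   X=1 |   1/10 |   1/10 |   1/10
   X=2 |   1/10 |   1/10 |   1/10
I(X;Y) = 0.0138 nats

Mutual information has multiple equivalent forms:
- I(X;Y) = H(X) - H(X|Y)
- I(X;Y) = H(Y) - H(Y|X)
- I(X;Y) = H(X) + H(Y) - H(X,Y)

Computing all quantities:
H(X) = 1.0889, H(Y) = 1.0889, H(X,Y) = 2.1640
H(X|Y) = 1.0751, H(Y|X) = 1.0751

Verification:
H(X) - H(X|Y) = 1.0889 - 1.0751 = 0.0138
H(Y) - H(Y|X) = 1.0889 - 1.0751 = 0.0138
H(X) + H(Y) - H(X,Y) = 1.0889 + 1.0889 - 2.1640 = 0.0138

All forms give I(X;Y) = 0.0138 nats. ✓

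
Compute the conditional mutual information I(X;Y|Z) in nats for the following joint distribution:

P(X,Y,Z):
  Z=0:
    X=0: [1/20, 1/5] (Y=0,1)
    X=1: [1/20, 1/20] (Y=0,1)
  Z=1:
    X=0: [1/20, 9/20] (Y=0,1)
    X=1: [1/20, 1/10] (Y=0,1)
0.0360 nats

Conditional mutual information: I(X;Y|Z) = H(X|Z) + H(Y|Z) - H(X,Y|Z)

H(Z) = 0.6474
H(X,Z) = 1.2080 → H(X|Z) = 0.5605
H(Y,Z) = 1.1359 → H(Y|Z) = 0.4885
H(X,Y,Z) = 1.6604 → H(X,Y|Z) = 1.0130

I(X;Y|Z) = 0.5605 + 0.4885 - 1.0130 = 0.0360 nats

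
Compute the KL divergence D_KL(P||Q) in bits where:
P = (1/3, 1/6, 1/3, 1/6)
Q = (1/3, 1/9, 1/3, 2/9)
0.0283 bits

KL divergence: D_KL(P||Q) = Σ p(x) log(p(x)/q(x))

Computing term by term:
  x=0: 1/3 × log_2[(1/3)/(1/3)] = 1/3 × 0.0000 = 0.0000
  x=1: 1/6 × log_2[(1/6)/(1/9)] = 1/6 × 0.5850 = 0.0975
  x=2: 1/3 × log_2[(1/3)/(1/3)] = 1/3 × 0.0000 = 0.0000
  x=3: 1/6 × log_2[(1/6)/(2/9)] = 1/6 × -0.4150 = -0.0692

D_KL(P||Q) = 0.0283 bits

Note: KL divergence is always non-negative and equals 0 iff P = Q.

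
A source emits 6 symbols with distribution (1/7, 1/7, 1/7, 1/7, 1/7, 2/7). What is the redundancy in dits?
0.0191 dits

Redundancy measures how far a source is from maximum entropy:
R = H_max - H(X)

Maximum entropy for 6 symbols: H_max = log_10(6) = 0.7782 dits
Actual entropy: H(X) = 0.7591 dits
Redundancy: R = 0.7782 - 0.7591 = 0.0191 dits

This redundancy represents potential for compression: the source could be compressed by 0.0191 dits per symbol.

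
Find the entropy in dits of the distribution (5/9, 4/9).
0.2983 dits

Shannon entropy is H(X) = -Σ p(x) log p(x).

For P = (5/9, 4/9):
H = -5/9 × log_10(5/9) -4/9 × log_10(4/9)
H = 0.2983 dits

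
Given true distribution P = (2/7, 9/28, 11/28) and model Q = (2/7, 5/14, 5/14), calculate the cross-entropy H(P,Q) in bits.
1.5774 bits

Cross-entropy: H(P,Q) = -Σ p(x) log q(x)

Alternatively: H(P,Q) = H(P) + D_KL(P||Q)
H(P) = 1.5722 bits
D_KL(P||Q) = 0.0052 bits

H(P,Q) = 1.5722 + 0.0052 = 1.5774 bits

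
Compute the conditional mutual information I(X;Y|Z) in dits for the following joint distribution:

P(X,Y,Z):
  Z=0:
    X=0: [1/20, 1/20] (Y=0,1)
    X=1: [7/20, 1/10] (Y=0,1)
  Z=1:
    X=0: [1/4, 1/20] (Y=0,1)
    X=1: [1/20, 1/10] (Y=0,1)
0.0306 dits

Conditional mutual information: I(X;Y|Z) = H(X|Z) + H(Y|Z) - H(X,Y|Z)

H(Z) = 0.2989
H(X,Z) = 0.5365 → H(X|Z) = 0.2376
H(Y,Z) = 0.5632 → H(Y|Z) = 0.2644
H(X,Y,Z) = 0.7703 → H(X,Y|Z) = 0.4714

I(X;Y|Z) = 0.2376 + 0.2644 - 0.4714 = 0.0306 dits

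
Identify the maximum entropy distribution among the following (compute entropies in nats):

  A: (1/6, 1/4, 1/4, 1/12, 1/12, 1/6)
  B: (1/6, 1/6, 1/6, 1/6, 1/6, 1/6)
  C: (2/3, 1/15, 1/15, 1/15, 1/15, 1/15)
B

For a discrete distribution over n outcomes, entropy is maximized by the uniform distribution.

Computing entropies:
H(A) = 1.7046 nats
H(B) = 1.7918 nats
H(C) = 1.1730 nats

The uniform distribution (where all probabilities equal 1/6) achieves the maximum entropy of log_e(6) = 1.7918 nats.

Distribution B has the highest entropy.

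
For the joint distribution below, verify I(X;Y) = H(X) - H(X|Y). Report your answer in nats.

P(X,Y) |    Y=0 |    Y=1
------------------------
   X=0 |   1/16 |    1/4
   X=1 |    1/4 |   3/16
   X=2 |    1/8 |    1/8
I(X;Y) = 0.0569 nats

Mutual information has multiple equivalent forms:
- I(X;Y) = H(X) - H(X|Y)
- I(X;Y) = H(Y) - H(Y|X)
- I(X;Y) = H(X) + H(Y) - H(X,Y)

Computing all quantities:
H(X) = 1.0717, H(Y) = 0.6853, H(X,Y) = 1.7002
H(X|Y) = 1.0149, H(Y|X) = 0.6284

Verification:
H(X) - H(X|Y) = 1.0717 - 1.0149 = 0.0569
H(Y) - H(Y|X) = 0.6853 - 0.6284 = 0.0569
H(X) + H(Y) - H(X,Y) = 1.0717 + 0.6853 - 1.7002 = 0.0569

All forms give I(X;Y) = 0.0569 nats. ✓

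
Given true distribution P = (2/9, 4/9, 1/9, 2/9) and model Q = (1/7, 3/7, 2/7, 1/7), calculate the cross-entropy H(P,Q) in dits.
0.5996 dits

Cross-entropy: H(P,Q) = -Σ p(x) log q(x)

Alternatively: H(P,Q) = H(P) + D_KL(P||Q)
H(P) = 0.5529 dits
D_KL(P||Q) = 0.0467 dits

H(P,Q) = 0.5529 + 0.0467 = 0.5996 dits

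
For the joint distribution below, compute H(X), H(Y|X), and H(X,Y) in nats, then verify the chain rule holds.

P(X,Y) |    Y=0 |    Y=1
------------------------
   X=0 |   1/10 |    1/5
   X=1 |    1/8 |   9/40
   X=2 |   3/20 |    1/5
H(X,Y) = 1.7542, H(X) = 1.0961, H(Y|X) = 0.6581 (all in nats)

Chain rule: H(X,Y) = H(X) + H(Y|X)

Left side — joint entropy directly:
H(X,Y) = -Σ p(x,y) log p(x,y) = 1.7542 nats

Right side — compute H(Y|X) from the conditional distributions:
P(X) = (3/10, 7/20, 7/20), so H(X) = 1.0961 nats
H(Y|X) = Σ_x P(X=x) · H(Y|X=x):
  P(Y|X=0) = (1/3, 2/3), H(Y|X=0) = 0.6365, weight P(X=0) = 3/10
  P(Y|X=1) = (5/14, 9/14), H(Y|X=1) = 0.6518, weight P(X=1) = 7/20
  P(Y|X=2) = (3/7, 4/7), H(Y|X=2) = 0.6829, weight P(X=2) = 7/20
H(Y|X) = 0.6581 nats

H(X) + H(Y|X) = 1.0961 + 0.6581 = 1.7542 nats

Both sides equal 1.7542 nats. ✓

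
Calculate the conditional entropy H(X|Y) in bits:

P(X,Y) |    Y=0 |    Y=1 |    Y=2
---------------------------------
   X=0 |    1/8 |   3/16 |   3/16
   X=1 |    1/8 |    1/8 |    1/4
0.9845 bits

Using the chain rule: H(X|Y) = H(X,Y) - H(Y)

First, compute H(X,Y) = 2.5306 bits

Marginal P(Y) = (1/4, 5/16, 7/16)
H(Y) = 1.5462 bits

H(X|Y) = H(X,Y) - H(Y) = 2.5306 - 1.5462 = 0.9845 bits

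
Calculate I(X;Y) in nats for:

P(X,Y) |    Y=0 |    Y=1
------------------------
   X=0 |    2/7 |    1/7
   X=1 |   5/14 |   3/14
0.0009 nats

Mutual information: I(X;Y) = H(X) + H(Y) - H(X,Y)

Marginals:
P(X) = (3/7, 4/7), H(X) = 0.6829 nats
P(Y) = (9/14, 5/14), H(Y) = 0.6518 nats

Joint entropy: H(X,Y) = 1.3337 nats

I(X;Y) = 0.6829 + 0.6518 - 1.3337 = 0.0009 nats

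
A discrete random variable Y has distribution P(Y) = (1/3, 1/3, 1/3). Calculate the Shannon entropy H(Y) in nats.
1.0986 nats

Shannon entropy is H(X) = -Σ p(x) log p(x).

For P = (1/3, 1/3, 1/3):
H = -1/3 × log_e(1/3) -1/3 × log_e(1/3) -1/3 × log_e(1/3)
H = 1.0986 nats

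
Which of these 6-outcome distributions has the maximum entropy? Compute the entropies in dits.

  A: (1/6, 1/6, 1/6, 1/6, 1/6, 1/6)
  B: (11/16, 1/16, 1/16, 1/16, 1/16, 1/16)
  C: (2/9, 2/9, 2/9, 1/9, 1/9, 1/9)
A

For a discrete distribution over n outcomes, entropy is maximized by the uniform distribution.

Computing entropies:
H(A) = 0.7782 dits
H(B) = 0.4882 dits
H(C) = 0.7536 dits

The uniform distribution (where all probabilities equal 1/6) achieves the maximum entropy of log_10(6) = 0.7782 dits.

Distribution A has the highest entropy.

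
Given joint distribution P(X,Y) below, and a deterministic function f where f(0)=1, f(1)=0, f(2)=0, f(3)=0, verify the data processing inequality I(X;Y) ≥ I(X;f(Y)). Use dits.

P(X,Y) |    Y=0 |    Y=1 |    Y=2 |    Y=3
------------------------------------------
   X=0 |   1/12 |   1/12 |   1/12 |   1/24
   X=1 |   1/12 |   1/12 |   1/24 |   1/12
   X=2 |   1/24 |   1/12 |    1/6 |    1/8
I(X;Y) = 0.0250, I(X;f(Y)) = 0.0119, inequality holds: 0.0250 ≥ 0.0119

Data Processing Inequality: For any Markov chain X → Y → Z, we have I(X;Y) ≥ I(X;Z).

Here Z = f(Y) is a deterministic function of Y, forming X → Y → Z.

Original I(X;Y) = 0.0250 dits

After applying f:
P(X,Z) where Z=f(Y):
- P(X,Z=0) = P(X,Y=1) + P(X,Y=2) + P(X,Y=3)
- P(X,Z=1) = P(X,Y=0)

I(X;Z) = I(X;f(Y)) = 0.0119 dits

Verification: 0.0250 ≥ 0.0119 ✓

Information cannot be created by processing; the function f can only lose information about X.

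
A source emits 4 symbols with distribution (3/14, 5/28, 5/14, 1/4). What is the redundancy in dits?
0.0149 dits

Redundancy measures how far a source is from maximum entropy:
R = H_max - H(X)

Maximum entropy for 4 symbols: H_max = log_10(4) = 0.6021 dits
Actual entropy: H(X) = 0.5872 dits
Redundancy: R = 0.6021 - 0.5872 = 0.0149 dits

This redundancy represents potential for compression: the source could be compressed by 0.0149 dits per symbol.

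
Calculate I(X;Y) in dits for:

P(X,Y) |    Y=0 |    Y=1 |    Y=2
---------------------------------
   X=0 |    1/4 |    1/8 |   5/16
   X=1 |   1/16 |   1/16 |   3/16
0.0063 dits

Mutual information: I(X;Y) = H(X) + H(Y) - H(X,Y)

Marginals:
P(X) = (11/16, 5/16), H(X) = 0.2697 dits
P(Y) = (5/16, 3/16, 1/2), H(Y) = 0.4447 dits

Joint entropy: H(X,Y) = 0.7081 dits

I(X;Y) = 0.2697 + 0.4447 - 0.7081 = 0.0063 dits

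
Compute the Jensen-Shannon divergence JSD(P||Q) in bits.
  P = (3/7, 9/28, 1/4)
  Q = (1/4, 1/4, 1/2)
0.0510 bits

Jensen-Shannon divergence is:
JSD(P||Q) = 0.5 × D_KL(P||M) + 0.5 × D_KL(Q||M)
where M = 0.5 × (P + Q) is the mixture distribution.

M = 0.5 × (3/7, 9/28, 1/4) + 0.5 × (1/4, 1/4, 1/2) = (0.339286, 2/7, 3/8)

D_KL(P||M) = 0.0528 bits
D_KL(Q||M) = 0.0492 bits

JSD(P||Q) = 0.5 × 0.0528 + 0.5 × 0.0492 = 0.0510 bits

Unlike KL divergence, JSD is symmetric and bounded: 0 ≤ JSD ≤ log(2).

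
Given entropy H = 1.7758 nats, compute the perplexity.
5.9050

Perplexity is e^H (or exp(H) for natural log).

H = 1.7758 nats
Perplexity = e^1.7758 = 5.9050

Interpretation: The model's uncertainty is equivalent to choosing uniformly among 5.9 options.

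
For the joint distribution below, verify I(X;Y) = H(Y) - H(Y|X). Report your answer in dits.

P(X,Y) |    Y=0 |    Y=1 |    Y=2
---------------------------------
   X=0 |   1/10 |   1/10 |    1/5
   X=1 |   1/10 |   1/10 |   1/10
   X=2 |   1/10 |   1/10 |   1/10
I(X;Y) = 0.0060 dits

Mutual information has multiple equivalent forms:
- I(X;Y) = H(X) - H(X|Y)
- I(X;Y) = H(Y) - H(Y|X)
- I(X;Y) = H(X) + H(Y) - H(X,Y)

Computing all quantities:
H(X) = 0.4729, H(Y) = 0.4729, H(X,Y) = 0.9398
H(X|Y) = 0.4669, H(Y|X) = 0.4669

Verification:
H(X) - H(X|Y) = 0.4729 - 0.4669 = 0.0060
H(Y) - H(Y|X) = 0.4729 - 0.4669 = 0.0060
H(X) + H(Y) - H(X,Y) = 0.4729 + 0.4729 - 0.9398 = 0.0060

All forms give I(X;Y) = 0.0060 dits. ✓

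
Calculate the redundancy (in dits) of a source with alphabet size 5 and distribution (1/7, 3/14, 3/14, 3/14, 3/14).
0.0048 dits

Redundancy measures how far a source is from maximum entropy:
R = H_max - H(X)

Maximum entropy for 5 symbols: H_max = log_10(5) = 0.6990 dits
Actual entropy: H(X) = 0.6942 dits
Redundancy: R = 0.6990 - 0.6942 = 0.0048 dits

This redundancy represents potential for compression: the source could be compressed by 0.0048 dits per symbol.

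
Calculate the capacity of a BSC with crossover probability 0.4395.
0.0106 bits

For a binary symmetric channel (BSC) with error probability p:
Capacity C = 1 - H(p) bits per symbol

where H(p) = -p log₂(p) - (1-p) log₂(1-p) is the binary entropy function.

H(0.4395) = 0.9894 bits
C = 1 - 0.9894 = 0.0106 bits per symbol

This means we can reliably transmit up to 0.0106 bits of information per channel use.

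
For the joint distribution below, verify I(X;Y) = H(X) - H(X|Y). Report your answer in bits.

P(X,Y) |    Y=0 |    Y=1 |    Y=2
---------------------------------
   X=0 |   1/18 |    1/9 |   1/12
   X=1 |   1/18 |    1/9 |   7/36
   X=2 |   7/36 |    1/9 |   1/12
I(X;Y) = 0.1059 bits

Mutual information has multiple equivalent forms:
- I(X;Y) = H(X) - H(X|Y)
- I(X;Y) = H(Y) - H(Y|X)
- I(X;Y) = H(X) + H(Y) - H(X,Y)

Computing all quantities:
H(X) = 1.5605, H(Y) = 1.5816, H(X,Y) = 3.0362
H(X|Y) = 1.4546, H(Y|X) = 1.4757

Verification:
H(X) - H(X|Y) = 1.5605 - 1.4546 = 0.1059
H(Y) - H(Y|X) = 1.5816 - 1.4757 = 0.1059
H(X) + H(Y) - H(X,Y) = 1.5605 + 1.5816 - 3.0362 = 0.1059

All forms give I(X;Y) = 0.1059 bits. ✓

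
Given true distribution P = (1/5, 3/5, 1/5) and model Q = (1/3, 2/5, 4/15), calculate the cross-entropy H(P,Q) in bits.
1.4915 bits

Cross-entropy: H(P,Q) = -Σ p(x) log q(x)

Alternatively: H(P,Q) = H(P) + D_KL(P||Q)
H(P) = 1.3710 bits
D_KL(P||Q) = 0.1206 bits

H(P,Q) = 1.3710 + 0.1206 = 1.4915 bits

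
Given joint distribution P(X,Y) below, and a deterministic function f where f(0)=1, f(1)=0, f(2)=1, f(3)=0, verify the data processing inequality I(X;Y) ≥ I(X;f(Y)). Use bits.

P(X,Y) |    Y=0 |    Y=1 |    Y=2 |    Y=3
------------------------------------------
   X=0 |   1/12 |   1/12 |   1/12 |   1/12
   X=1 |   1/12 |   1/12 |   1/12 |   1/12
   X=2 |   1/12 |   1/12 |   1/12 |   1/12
I(X;Y) = 0.0000, I(X;f(Y)) = 0.0000, inequality holds: 0.0000 ≥ 0.0000

Data Processing Inequality: For any Markov chain X → Y → Z, we have I(X;Y) ≥ I(X;Z).

Here Z = f(Y) is a deterministic function of Y, forming X → Y → Z.

Original I(X;Y) = 0.0000 bits

After applying f:
P(X,Z) where Z=f(Y):
- P(X,Z=0) = P(X,Y=1) + P(X,Y=3)
- P(X,Z=1) = P(X,Y=0) + P(X,Y=2)

I(X;Z) = I(X;f(Y)) = 0.0000 bits

Verification: 0.0000 ≥ 0.0000 ✓

Information cannot be created by processing; the function f can only lose information about X.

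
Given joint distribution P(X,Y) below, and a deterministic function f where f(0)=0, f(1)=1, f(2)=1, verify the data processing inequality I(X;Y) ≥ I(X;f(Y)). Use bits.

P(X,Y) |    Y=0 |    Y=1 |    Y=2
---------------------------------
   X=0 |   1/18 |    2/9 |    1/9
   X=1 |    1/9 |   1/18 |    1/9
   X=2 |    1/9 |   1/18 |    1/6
I(X;Y) = 0.1262, I(X;f(Y)) = 0.0465, inequality holds: 0.1262 ≥ 0.0465

Data Processing Inequality: For any Markov chain X → Y → Z, we have I(X;Y) ≥ I(X;Z).

Here Z = f(Y) is a deterministic function of Y, forming X → Y → Z.

Original I(X;Y) = 0.1262 bits

After applying f:
P(X,Z) where Z=f(Y):
- P(X,Z=0) = P(X,Y=0)
- P(X,Z=1) = P(X,Y=1) + P(X,Y=2)

I(X;Z) = I(X;f(Y)) = 0.0465 bits

Verification: 0.1262 ≥ 0.0465 ✓

Information cannot be created by processing; the function f can only lose information about X.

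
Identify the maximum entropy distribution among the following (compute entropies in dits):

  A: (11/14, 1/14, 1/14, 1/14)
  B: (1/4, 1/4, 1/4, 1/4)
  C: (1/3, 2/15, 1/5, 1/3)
B

For a discrete distribution over n outcomes, entropy is maximized by the uniform distribution.

Computing entropies:
H(A) = 0.3279 dits
H(B) = 0.6021 dits
H(C) = 0.5745 dits

The uniform distribution (where all probabilities equal 1/4) achieves the maximum entropy of log_10(4) = 0.6021 dits.

Distribution B has the highest entropy.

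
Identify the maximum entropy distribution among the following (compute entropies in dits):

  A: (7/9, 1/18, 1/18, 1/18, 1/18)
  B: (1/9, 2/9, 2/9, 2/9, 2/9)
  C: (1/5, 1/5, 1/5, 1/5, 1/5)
C

For a discrete distribution over n outcomes, entropy is maximized by the uniform distribution.

Computing entropies:
H(A) = 0.3638 dits
H(B) = 0.6867 dits
H(C) = 0.6990 dits

The uniform distribution (where all probabilities equal 1/5) achieves the maximum entropy of log_10(5) = 0.6990 dits.

Distribution C has the highest entropy.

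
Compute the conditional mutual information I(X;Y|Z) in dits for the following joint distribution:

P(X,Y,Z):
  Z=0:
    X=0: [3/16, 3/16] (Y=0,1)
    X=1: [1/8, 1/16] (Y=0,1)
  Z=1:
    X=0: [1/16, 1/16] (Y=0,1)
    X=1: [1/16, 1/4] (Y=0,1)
0.0112 dits

Conditional mutual information: I(X;Y|Z) = H(X|Z) + H(Y|Z) - H(X,Y|Z)

H(Z) = 0.2976
H(X,Z) = 0.5668 → H(X|Z) = 0.2692
H(Y,Z) = 0.5791 → H(Y|Z) = 0.2815
H(X,Y,Z) = 0.8371 → H(X,Y|Z) = 0.5394

I(X;Y|Z) = 0.2692 + 0.2815 - 0.5394 = 0.0112 dits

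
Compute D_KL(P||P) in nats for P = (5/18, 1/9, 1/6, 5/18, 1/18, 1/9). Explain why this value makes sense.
0.0000 nats

KL divergence satisfies the Gibbs inequality: D_KL(P||Q) ≥ 0 for all distributions P, Q.

D_KL(P||Q) = Σ p(x) log(p(x)/q(x))
Each term is p(x) × log_e(p(x)/p(x)) = p(x) × log_e(1) = 0, so the sum is 0.
D_KL(P||Q) = 0.0000 nats

When P = Q, the KL divergence is exactly 0, as there is no 'divergence' between identical distributions.

This non-negativity is a fundamental property: relative entropy cannot be negative because it measures how different Q is from P.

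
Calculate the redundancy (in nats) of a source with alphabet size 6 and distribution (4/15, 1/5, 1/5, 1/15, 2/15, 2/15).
0.0777 nats

Redundancy measures how far a source is from maximum entropy:
R = H_max - H(X)

Maximum entropy for 6 symbols: H_max = log_e(6) = 1.7918 nats
Actual entropy: H(X) = 1.7141 nats
Redundancy: R = 1.7918 - 1.7141 = 0.0777 nats

This redundancy represents potential for compression: the source could be compressed by 0.0777 nats per symbol.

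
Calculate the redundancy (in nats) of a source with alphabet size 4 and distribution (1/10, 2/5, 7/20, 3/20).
0.1375 nats

Redundancy measures how far a source is from maximum entropy:
R = H_max - H(X)

Maximum entropy for 4 symbols: H_max = log_e(4) = 1.3863 nats
Actual entropy: H(X) = 1.2488 nats
Redundancy: R = 1.3863 - 1.2488 = 0.1375 nats

This redundancy represents potential for compression: the source could be compressed by 0.1375 nats per symbol.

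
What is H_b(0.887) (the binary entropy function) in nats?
0.3527 nats

The binary entropy function is:
H(p) = -p log(p) - (1-p) log(1-p)

H(0.887) = -0.887 × log_e(0.887) - 0.113 × log_e(0.113)
H(0.887) = 0.3527 nats

Note: Binary entropy is maximized at p=0.5 (H=1 bit) and minimized at p=0 or p=1 (H=0).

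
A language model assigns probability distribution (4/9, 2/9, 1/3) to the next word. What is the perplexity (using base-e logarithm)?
2.8888

Perplexity is e^H (or exp(H) for natural log).

First, H = -Σ p log p = 1.0609 nats
Perplexity = e^1.0609 = 2.8888

Interpretation: The model's uncertainty is equivalent to choosing uniformly among 2.9 options.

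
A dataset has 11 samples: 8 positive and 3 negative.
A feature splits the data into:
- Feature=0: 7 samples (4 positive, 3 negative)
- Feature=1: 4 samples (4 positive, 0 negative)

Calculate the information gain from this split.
0.2184 bits

Information Gain = H(Y) - H(Y|Feature)

Before split:
P(positive) = 8/11 = 0.7273
H(Y) = 0.8454 bits

After split:
Feature=0: H = 0.9852 bits (weight = 7/11)
Feature=1: H = 0.0000 bits (weight = 4/11)
H(Y|Feature) = (7/11)×0.9852 + (4/11)×0.0000 = 0.6270 bits

Information Gain = 0.8454 - 0.6270 = 0.2184 bits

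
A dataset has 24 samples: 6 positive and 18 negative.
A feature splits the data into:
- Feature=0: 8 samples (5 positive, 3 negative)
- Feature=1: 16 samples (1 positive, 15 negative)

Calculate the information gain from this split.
0.2683 bits

Information Gain = H(Y) - H(Y|Feature)

Before split:
P(positive) = 6/24 = 0.2500
H(Y) = 0.8113 bits

After split:
Feature=0: H = 0.9544 bits (weight = 8/24)
Feature=1: H = 0.3373 bits (weight = 16/24)
H(Y|Feature) = (8/24)×0.9544 + (16/24)×0.3373 = 0.5430 bits

Information Gain = 0.8113 - 0.5430 = 0.2683 bits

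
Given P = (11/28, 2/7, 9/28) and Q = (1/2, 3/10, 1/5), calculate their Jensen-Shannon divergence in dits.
0.0045 dits

Jensen-Shannon divergence is:
JSD(P||Q) = 0.5 × D_KL(P||M) + 0.5 × D_KL(Q||M)
where M = 0.5 × (P + Q) is the mixture distribution.

M = 0.5 × (11/28, 2/7, 9/28) + 0.5 × (1/2, 3/10, 1/5) = (0.446429, 0.292857, 0.260714)

D_KL(P||M) = 0.0043 dits
D_KL(Q||M) = 0.0047 dits

JSD(P||Q) = 0.5 × 0.0043 + 0.5 × 0.0047 = 0.0045 dits

Unlike KL divergence, JSD is symmetric and bounded: 0 ≤ JSD ≤ log(2).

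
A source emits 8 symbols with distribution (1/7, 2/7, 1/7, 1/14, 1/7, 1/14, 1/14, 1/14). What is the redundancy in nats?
0.1335 nats

Redundancy measures how far a source is from maximum entropy:
R = H_max - H(X)

Maximum entropy for 8 symbols: H_max = log_e(8) = 2.0794 nats
Actual entropy: H(X) = 1.9459 nats
Redundancy: R = 2.0794 - 1.9459 = 0.1335 nats

This redundancy represents potential for compression: the source could be compressed by 0.1335 nats per symbol.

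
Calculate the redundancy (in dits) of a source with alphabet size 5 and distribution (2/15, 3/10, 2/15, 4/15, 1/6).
0.0260 dits

Redundancy measures how far a source is from maximum entropy:
R = H_max - H(X)

Maximum entropy for 5 symbols: H_max = log_10(5) = 0.6990 dits
Actual entropy: H(X) = 0.6730 dits
Redundancy: R = 0.6990 - 0.6730 = 0.0260 dits

This redundancy represents potential for compression: the source could be compressed by 0.0260 dits per symbol.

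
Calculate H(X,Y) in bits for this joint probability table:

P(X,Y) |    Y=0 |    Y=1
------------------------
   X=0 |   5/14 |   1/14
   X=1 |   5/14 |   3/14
1.8092 bits

Joint entropy is H(X,Y) = -Σ_{x,y} p(x,y) log p(x,y).

Summing over all non-zero entries:
H(X,Y) = -[5/14·log_2(5/14) + 1/14·log_2(1/14) + 5/14·log_2(5/14) + 3/14·log_2(3/14)]
H(X,Y) = 1.8092 bits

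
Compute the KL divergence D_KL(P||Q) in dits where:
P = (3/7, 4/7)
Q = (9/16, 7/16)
0.0157 dits

KL divergence: D_KL(P||Q) = Σ p(x) log(p(x)/q(x))

Computing term by term:
  x=0: 3/7 × log_10[(3/7)/(9/16)] = 3/7 × -0.1181 = -0.0506
  x=1: 4/7 × log_10[(4/7)/(7/16)] = 4/7 × 0.1160 = 0.0663

D_KL(P||Q) = 0.0157 dits

Note: KL divergence is always non-negative and equals 0 iff P = Q.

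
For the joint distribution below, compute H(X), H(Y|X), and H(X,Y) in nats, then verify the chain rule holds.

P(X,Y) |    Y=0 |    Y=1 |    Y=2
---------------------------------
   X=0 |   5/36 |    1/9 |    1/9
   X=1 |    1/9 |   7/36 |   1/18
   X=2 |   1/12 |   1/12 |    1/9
H(X,Y) = 2.1439, H(X) = 1.0914, H(Y|X) = 1.0524 (all in nats)

Chain rule: H(X,Y) = H(X) + H(Y|X)

Left side — joint entropy directly:
H(X,Y) = -Σ p(x,y) log p(x,y) = 2.1439 nats

Right side — compute H(Y|X) from the conditional distributions:
P(X) = (13/36, 13/36, 5/18), so H(X) = 1.0914 nats
H(Y|X) = Σ_x P(X=x) · H(Y|X=x):
  P(Y|X=0) = (5/13, 4/13, 4/13), H(Y|X=0) = 1.0928, weight P(X=0) = 13/36
  P(Y|X=1) = (4/13, 7/13, 2/13), H(Y|X=1) = 0.9840, weight P(X=1) = 13/36
  P(Y|X=2) = (3/10, 3/10, 2/5), H(Y|X=2) = 1.0889, weight P(X=2) = 5/18
H(Y|X) = 1.0524 nats

H(X) + H(Y|X) = 1.0914 + 1.0524 = 2.1439 nats

Both sides equal 2.1439 nats. ✓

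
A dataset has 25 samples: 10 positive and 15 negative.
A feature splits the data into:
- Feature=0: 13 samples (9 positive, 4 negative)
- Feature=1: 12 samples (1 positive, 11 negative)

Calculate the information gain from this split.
0.3093 bits

Information Gain = H(Y) - H(Y|Feature)

Before split:
P(positive) = 10/25 = 0.4000
H(Y) = 0.9710 bits

After split:
Feature=0: H = 0.8905 bits (weight = 13/25)
Feature=1: H = 0.4138 bits (weight = 12/25)
H(Y|Feature) = (13/25)×0.8905 + (12/25)×0.4138 = 0.6617 bits

Information Gain = 0.9710 - 0.6617 = 0.3093 bits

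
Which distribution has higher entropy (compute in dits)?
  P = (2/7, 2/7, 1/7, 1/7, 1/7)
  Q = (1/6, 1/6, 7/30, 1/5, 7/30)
Q

Computing entropies in dits:
H(P) = 0.6731
H(Q) = 0.6941

Distribution Q has higher entropy.

Intuition: The distribution closer to uniform (more spread out) has higher entropy.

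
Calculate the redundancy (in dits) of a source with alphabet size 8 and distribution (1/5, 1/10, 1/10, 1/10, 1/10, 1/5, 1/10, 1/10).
0.0235 dits

Redundancy measures how far a source is from maximum entropy:
R = H_max - H(X)

Maximum entropy for 8 symbols: H_max = log_10(8) = 0.9031 dits
Actual entropy: H(X) = 0.8796 dits
Redundancy: R = 0.9031 - 0.8796 = 0.0235 dits

This redundancy represents potential for compression: the source could be compressed by 0.0235 dits per symbol.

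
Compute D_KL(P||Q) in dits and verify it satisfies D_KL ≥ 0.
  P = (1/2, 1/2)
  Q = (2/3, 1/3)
0.0256 dits

KL divergence satisfies the Gibbs inequality: D_KL(P||Q) ≥ 0 for all distributions P, Q.

D_KL(P||Q) = Σ p(x) log(p(x)/q(x))
Term by term:
  x=0: 1/2 × log_10[(1/2)/(2/3)] = -0.0625
  x=1: 1/2 × log_10[(1/2)/(1/3)] = 0.0880
D_KL(P||Q) = 0.0256 dits

D_KL(P||Q) = 0.0256 ≥ 0 ✓

This non-negativity is a fundamental property: relative entropy cannot be negative because it measures how different Q is from P.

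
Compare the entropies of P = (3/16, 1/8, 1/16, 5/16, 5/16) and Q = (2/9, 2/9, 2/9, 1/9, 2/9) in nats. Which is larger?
Q

Computing entropies in nats:
H(P) = 1.4741
H(Q) = 1.5811

Distribution Q has higher entropy.

Intuition: The distribution closer to uniform (more spread out) has higher entropy.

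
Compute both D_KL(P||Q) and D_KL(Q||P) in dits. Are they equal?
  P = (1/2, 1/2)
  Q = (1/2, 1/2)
D_KL(P||Q) = 0.0000, D_KL(Q||P) = 0.0000

KL divergence is not symmetric: D_KL(P||Q) ≠ D_KL(Q||P) in general.

D_KL(P||Q) = 0.0000 dits
D_KL(Q||P) = 0.0000 dits

In this case they happen to be equal (to 4 decimal places).

This asymmetry is why KL divergence is not a true distance metric.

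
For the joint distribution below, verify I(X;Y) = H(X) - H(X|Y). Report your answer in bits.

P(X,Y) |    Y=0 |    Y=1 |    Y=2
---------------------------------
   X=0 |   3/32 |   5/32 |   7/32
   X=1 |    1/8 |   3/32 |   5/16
I(X;Y) = 0.0238 bits

Mutual information has multiple equivalent forms:
- I(X;Y) = H(X) - H(X|Y)
- I(X;Y) = H(Y) - H(Y|X)
- I(X;Y) = H(X) + H(Y) - H(X,Y)

Computing all quantities:
H(X) = 0.9972, H(Y) = 1.4644, H(X,Y) = 2.4378
H(X|Y) = 0.9734, H(Y|X) = 1.4406

Verification:
H(X) - H(X|Y) = 0.9972 - 0.9734 = 0.0238
H(Y) - H(Y|X) = 1.4644 - 1.4406 = 0.0238
H(X) + H(Y) - H(X,Y) = 0.9972 + 1.4644 - 2.4378 = 0.0238

All forms give I(X;Y) = 0.0238 bits. ✓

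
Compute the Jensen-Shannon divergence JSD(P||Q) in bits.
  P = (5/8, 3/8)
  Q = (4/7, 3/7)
0.0022 bits

Jensen-Shannon divergence is:
JSD(P||Q) = 0.5 × D_KL(P||M) + 0.5 × D_KL(Q||M)
where M = 0.5 × (P + Q) is the mixture distribution.

M = 0.5 × (5/8, 3/8) + 0.5 × (4/7, 3/7) = (0.598214, 0.401786)

D_KL(P||M) = 0.0022 bits
D_KL(Q||M) = 0.0021 bits

JSD(P||Q) = 0.5 × 0.0022 + 0.5 × 0.0021 = 0.0022 bits

Unlike KL divergence, JSD is symmetric and bounded: 0 ≤ JSD ≤ log(2).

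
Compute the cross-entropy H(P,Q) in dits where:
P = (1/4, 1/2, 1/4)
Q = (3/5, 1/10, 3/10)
0.6862 dits

Cross-entropy: H(P,Q) = -Σ p(x) log q(x)

Alternatively: H(P,Q) = H(P) + D_KL(P||Q)
H(P) = 0.4515 dits
D_KL(P||Q) = 0.2346 dits

H(P,Q) = 0.4515 + 0.2346 = 0.6862 dits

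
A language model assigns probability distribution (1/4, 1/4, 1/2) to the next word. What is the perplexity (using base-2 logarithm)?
2.8284

Perplexity is 2^H (or exp(H) for natural log).

First, H = -Σ p log p = 1.5000 bits
Perplexity = 2^1.5000 = 2.8284

Interpretation: The model's uncertainty is equivalent to choosing uniformly among 2.8 options.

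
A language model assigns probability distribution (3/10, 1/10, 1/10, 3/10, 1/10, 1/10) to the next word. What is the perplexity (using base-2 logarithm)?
5.1728

Perplexity is 2^H (or exp(H) for natural log).

First, H = -Σ p log p = 2.3710 bits
Perplexity = 2^2.3710 = 5.1728

Interpretation: The model's uncertainty is equivalent to choosing uniformly among 5.2 options.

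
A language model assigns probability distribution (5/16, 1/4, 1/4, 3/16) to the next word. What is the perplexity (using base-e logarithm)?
3.9373

Perplexity is e^H (or exp(H) for natural log).

First, H = -Σ p log p = 1.3705 nats
Perplexity = e^1.3705 = 3.9373

Interpretation: The model's uncertainty is equivalent to choosing uniformly among 3.9 options.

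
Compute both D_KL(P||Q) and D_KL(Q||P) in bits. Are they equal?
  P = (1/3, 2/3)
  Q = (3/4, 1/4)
D_KL(P||Q) = 0.5534, D_KL(Q||P) = 0.5237

KL divergence is not symmetric: D_KL(P||Q) ≠ D_KL(Q||P) in general.

D_KL(P||Q) = 0.5534 bits
D_KL(Q||P) = 0.5237 bits

No, they are not equal!

This asymmetry is why KL divergence is not a true distance metric.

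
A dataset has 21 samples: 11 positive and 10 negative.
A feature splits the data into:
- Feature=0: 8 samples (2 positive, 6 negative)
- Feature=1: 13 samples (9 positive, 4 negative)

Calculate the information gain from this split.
0.1380 bits

Information Gain = H(Y) - H(Y|Feature)

Before split:
P(positive) = 11/21 = 0.5238
H(Y) = 0.9984 bits

After split:
Feature=0: H = 0.8113 bits (weight = 8/21)
Feature=1: H = 0.8905 bits (weight = 13/21)
H(Y|Feature) = (8/21)×0.8113 + (13/21)×0.8905 = 0.8603 bits

Information Gain = 0.9984 - 0.8603 = 0.1380 bits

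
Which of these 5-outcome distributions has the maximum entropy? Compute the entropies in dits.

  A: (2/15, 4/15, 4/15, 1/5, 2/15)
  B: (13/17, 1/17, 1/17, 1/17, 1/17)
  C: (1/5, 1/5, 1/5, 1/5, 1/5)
C

For a discrete distribution over n outcomes, entropy is maximized by the uniform distribution.

Computing entropies:
H(A) = 0.6793 dits
H(B) = 0.3786 dits
H(C) = 0.6990 dits

The uniform distribution (where all probabilities equal 1/5) achieves the maximum entropy of log_10(5) = 0.6990 dits.

Distribution C has the highest entropy.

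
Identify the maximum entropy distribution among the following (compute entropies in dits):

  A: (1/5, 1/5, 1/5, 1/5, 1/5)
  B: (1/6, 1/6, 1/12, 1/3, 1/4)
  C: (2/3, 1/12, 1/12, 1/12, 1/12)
A

For a discrete distribution over n outcomes, entropy is maximized by the uniform distribution.

Computing entropies:
H(A) = 0.6990 dits
H(B) = 0.6589 dits
H(C) = 0.4771 dits

The uniform distribution (where all probabilities equal 1/5) achieves the maximum entropy of log_10(5) = 0.6990 dits.

Distribution A has the highest entropy.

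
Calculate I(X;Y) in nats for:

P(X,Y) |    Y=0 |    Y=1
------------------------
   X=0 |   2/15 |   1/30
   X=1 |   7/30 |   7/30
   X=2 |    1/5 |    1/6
0.0247 nats

Mutual information: I(X;Y) = H(X) + H(Y) - H(X,Y)

Marginals:
P(X) = (1/6, 7/15, 11/30), H(X) = 1.0222 nats
P(Y) = (17/30, 13/30), H(Y) = 0.6842 nats

Joint entropy: H(X,Y) = 1.6817 nats

I(X;Y) = 1.0222 + 0.6842 - 1.6817 = 0.0247 nats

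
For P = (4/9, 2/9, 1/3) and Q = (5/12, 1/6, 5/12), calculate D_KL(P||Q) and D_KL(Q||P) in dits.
D_KL(P||Q) = 0.0079, D_KL(Q||P) = 0.0079

KL divergence is not symmetric: D_KL(P||Q) ≠ D_KL(Q||P) in general.

D_KL(P||Q) = 0.0079 dits
D_KL(Q||P) = 0.0079 dits

In this case they happen to be equal (to 4 decimal places).

This asymmetry is why KL divergence is not a true distance metric.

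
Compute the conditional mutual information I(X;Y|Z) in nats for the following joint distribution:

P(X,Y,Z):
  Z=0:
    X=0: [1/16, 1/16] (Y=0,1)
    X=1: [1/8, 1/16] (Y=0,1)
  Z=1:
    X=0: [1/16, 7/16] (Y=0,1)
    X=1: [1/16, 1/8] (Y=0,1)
0.0226 nats

Conditional mutual information: I(X;Y|Z) = H(X|Z) + H(Y|Z) - H(X,Y|Z)

H(Z) = 0.6211
H(X,Z) = 1.2342 → H(X|Z) = 0.6132
H(Y,Z) = 1.1574 → H(Y|Z) = 0.5363
H(X,Y,Z) = 1.7480 → H(X,Y|Z) = 1.1269

I(X;Y|Z) = 0.6132 + 0.5363 - 1.1269 = 0.0226 nats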